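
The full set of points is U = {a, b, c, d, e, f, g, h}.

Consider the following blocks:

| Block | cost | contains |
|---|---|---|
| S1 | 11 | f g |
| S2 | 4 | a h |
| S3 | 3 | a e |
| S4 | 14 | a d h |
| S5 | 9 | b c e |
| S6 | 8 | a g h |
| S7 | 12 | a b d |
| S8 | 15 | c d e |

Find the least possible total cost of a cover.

34

S1, S4, S5 together cover every point (S1 ∪ S4 ∪ S5 = {a, b, c, d, e, f, g, h}); total cost 11 + 14 + 9 = 34.
The greedy pick S3, S2, S5, S1, S7 costs 39; no covering selection beats 34.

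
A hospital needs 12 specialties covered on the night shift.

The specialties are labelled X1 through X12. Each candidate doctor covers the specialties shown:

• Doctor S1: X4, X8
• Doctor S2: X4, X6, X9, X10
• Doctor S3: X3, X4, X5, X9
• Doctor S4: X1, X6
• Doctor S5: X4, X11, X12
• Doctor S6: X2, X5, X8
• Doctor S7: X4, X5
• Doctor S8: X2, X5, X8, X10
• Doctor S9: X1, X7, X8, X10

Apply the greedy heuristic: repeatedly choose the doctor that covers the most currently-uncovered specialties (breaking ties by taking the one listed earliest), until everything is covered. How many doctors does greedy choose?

5

Greedy: pick S2 (covers 4 new) → pick S6 (covers 3 new) → pick S5 (covers 2 new) → pick S9 (covers 2 new) → pick S3 (covers 1 new). Total picks: 5.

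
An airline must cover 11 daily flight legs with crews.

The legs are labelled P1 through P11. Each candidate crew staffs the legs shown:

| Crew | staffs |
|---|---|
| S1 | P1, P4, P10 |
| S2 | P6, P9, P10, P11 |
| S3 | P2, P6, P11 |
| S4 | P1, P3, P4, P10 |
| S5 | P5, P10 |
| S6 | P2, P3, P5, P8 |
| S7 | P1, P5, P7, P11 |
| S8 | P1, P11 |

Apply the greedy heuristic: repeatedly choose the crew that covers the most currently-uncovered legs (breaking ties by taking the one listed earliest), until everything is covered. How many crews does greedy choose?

Greedy: pick S2 (covers 4 new) → pick S6 (covers 4 new) → pick S1 (covers 2 new) → pick S7 (covers 1 new). Total picks: 4.

4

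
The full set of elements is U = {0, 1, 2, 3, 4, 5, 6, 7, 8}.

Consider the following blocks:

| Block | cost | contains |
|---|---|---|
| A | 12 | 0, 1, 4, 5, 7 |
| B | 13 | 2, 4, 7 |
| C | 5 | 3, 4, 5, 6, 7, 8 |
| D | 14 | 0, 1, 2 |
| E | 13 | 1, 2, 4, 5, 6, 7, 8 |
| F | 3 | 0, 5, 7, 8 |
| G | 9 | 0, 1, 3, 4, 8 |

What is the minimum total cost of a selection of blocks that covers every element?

19

C, D together cover every element (C ∪ D = {0, 1, 2, 3, 4, 5, 6, 7, 8}); total cost 5 + 14 = 19.
The greedy pick F, C, E costs 21; no covering selection beats 19.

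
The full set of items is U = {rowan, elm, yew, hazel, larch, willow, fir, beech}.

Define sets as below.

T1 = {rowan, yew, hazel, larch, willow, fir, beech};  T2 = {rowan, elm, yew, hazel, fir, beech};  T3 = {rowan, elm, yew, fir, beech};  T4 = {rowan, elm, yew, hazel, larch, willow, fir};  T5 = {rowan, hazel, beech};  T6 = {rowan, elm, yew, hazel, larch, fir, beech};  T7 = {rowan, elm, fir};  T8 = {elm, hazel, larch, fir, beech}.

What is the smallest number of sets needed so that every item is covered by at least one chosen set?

2

T4 and T8 cover everything between them: the union {rowan, elm, yew, hazel, larch, willow, fir, beech} is all of U.
No single set has all 8 items (the largest, T1, has 7), so 2 is optimal.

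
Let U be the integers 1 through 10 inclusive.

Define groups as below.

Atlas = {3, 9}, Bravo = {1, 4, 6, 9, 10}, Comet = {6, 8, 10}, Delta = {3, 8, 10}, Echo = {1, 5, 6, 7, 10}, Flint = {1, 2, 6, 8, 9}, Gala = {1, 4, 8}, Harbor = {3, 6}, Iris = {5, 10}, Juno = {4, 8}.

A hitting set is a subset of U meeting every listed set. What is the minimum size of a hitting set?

3

H = {3, 8, 10} meets every group (each contains at least one member of H), and |H| = 3.
The groups Harbor, Iris, Juno are pairwise disjoint, so any hitting set needs a separate point for each — at least 3. Hence 3 is optimal.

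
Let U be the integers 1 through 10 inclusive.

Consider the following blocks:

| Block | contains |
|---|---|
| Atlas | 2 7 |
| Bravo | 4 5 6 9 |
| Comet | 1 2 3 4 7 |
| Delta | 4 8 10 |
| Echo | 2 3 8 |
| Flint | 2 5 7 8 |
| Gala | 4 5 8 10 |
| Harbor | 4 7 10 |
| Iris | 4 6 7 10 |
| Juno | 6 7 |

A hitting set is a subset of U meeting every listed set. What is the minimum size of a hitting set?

Take H = {5, 7, 8}. Each listed block contains at least one of these, so H is a hitting set of size 3.
No choice of 2 items meets every block, so 3 is the minimum.

3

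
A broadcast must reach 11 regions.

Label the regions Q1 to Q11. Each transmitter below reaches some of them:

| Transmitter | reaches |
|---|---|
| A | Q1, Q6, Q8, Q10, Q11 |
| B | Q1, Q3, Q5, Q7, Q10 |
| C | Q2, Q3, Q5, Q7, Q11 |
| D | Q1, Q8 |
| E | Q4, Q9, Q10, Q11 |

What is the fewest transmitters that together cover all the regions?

3

Take {A, C, E}. Their union is {Q1, Q2, Q3, Q4, Q5, Q6, Q7, Q8, Q9, Q10, Q11}, which is all 11 regions.
Each transmitter has at most 5 regions, and 2·5 = 10 < 11 — so at least 3 transmitters are needed, and 3 is optimal.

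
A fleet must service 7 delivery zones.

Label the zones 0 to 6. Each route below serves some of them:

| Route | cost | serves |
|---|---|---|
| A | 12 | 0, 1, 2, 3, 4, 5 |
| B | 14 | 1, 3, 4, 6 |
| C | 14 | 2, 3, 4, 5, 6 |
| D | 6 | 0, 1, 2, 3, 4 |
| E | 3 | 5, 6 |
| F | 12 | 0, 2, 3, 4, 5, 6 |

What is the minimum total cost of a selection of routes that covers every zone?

D, E together cover every zone (D ∪ E = {0, 1, 2, 3, 4, 5, 6}); total cost 6 + 3 = 9.
No covering selection has total cost below 9.

9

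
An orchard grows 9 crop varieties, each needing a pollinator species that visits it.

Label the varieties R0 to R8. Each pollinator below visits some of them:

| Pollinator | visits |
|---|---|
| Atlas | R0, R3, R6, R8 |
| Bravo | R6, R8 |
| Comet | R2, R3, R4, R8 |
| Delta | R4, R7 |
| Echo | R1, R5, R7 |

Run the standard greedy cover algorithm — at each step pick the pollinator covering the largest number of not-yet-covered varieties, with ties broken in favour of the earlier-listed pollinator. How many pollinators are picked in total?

3

Greedy: pick Atlas (covers 4 new) → pick Echo (covers 3 new) → pick Comet (covers 2 new). Total picks: 3.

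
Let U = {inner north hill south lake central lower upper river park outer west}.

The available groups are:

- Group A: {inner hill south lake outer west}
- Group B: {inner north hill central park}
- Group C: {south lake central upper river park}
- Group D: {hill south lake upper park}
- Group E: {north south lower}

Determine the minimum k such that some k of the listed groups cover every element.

3

A, C, and E cover everything between them: the union {inner, north, hill, south, lake, central, lower, upper, river, park, outer, west} is all of U.
Only E contains lower, so E is forced; the remaining 9 elements need at least 2 more groups (each remaining group adds at most 5) — so at least 3 groups are needed, and 3 is optimal.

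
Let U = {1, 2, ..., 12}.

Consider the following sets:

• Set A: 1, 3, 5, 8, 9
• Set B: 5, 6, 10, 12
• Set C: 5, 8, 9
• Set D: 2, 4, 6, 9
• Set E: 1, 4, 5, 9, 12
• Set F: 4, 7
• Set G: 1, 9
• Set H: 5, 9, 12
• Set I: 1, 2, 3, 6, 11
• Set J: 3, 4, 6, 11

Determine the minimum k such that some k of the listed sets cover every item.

Take {B, C, F, I}. Their union is {1, 2, 3, 4, 5, 6, 7, 8, 9, 10, 11, 12}, which is all 12 items.
No 3 of the 10 sets cover everything (all 120 combinations miss at least one item), so 4 is optimal.

4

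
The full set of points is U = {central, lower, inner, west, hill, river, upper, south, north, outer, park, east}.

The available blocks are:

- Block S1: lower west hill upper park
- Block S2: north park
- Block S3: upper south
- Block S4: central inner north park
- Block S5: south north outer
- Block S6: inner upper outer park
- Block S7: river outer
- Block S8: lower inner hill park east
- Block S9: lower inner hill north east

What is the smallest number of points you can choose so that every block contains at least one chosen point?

4

H = {inner, upper, outer, park} meets every block (each contains at least one member of H), and |H| = 4.
No choice of 3 points meets every block, so 4 is the minimum.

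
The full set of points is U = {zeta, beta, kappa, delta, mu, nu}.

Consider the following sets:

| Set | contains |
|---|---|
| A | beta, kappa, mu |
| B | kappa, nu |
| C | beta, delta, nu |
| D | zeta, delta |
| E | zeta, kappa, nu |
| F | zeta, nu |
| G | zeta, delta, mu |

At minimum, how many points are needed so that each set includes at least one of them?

3

Take H = {zeta, mu, nu}. Each listed set contains at least one of these, so H is a hitting set of size 3.
No choice of 2 points meets every set, so 3 is the minimum.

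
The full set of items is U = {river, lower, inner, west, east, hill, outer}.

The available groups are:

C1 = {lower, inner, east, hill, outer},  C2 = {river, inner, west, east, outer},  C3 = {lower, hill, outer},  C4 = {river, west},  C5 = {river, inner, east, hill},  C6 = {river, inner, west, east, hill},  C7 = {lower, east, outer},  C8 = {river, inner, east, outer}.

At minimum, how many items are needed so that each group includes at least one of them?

2

Take H = {river, outer}. Each listed group contains at least one of these, so H is a hitting set of size 2.
The groups C3, C4 are pairwise disjoint, so any hitting set needs a separate item for each — at least 2. Hence 2 is optimal.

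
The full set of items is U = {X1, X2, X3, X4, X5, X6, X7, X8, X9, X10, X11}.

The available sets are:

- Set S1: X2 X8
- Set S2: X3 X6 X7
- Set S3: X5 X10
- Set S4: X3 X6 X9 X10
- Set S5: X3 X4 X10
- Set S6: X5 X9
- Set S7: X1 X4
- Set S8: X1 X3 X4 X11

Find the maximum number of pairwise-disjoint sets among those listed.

4

S1, S2, S3, S7 are pairwise disjoint (S1={X2,X8}; S2={X3,X6,X7}; S3={X5,X10}; S7={X1,X4}).
Every remaining set overlaps one of these, and no 5 of the listed sets are pairwise disjoint, so 4 is the maximum.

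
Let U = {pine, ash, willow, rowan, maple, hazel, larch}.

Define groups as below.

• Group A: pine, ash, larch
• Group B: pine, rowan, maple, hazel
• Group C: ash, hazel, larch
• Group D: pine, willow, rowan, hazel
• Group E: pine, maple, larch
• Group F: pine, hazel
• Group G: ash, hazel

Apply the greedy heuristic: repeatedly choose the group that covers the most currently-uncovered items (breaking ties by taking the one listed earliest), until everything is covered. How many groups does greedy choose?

3

Greedy: pick B (covers 4 new) → pick A (covers 2 new) → pick D (covers 1 new). Total picks: 3.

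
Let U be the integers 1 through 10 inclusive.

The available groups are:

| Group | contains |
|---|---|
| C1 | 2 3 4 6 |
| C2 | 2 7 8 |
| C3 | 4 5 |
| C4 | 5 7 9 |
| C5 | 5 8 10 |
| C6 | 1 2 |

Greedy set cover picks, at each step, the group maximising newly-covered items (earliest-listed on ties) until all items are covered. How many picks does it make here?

Greedy: pick C1 (covers 4 new) → pick C4 (covers 3 new) → pick C5 (covers 2 new) → pick C6 (covers 1 new). Total picks: 4.

4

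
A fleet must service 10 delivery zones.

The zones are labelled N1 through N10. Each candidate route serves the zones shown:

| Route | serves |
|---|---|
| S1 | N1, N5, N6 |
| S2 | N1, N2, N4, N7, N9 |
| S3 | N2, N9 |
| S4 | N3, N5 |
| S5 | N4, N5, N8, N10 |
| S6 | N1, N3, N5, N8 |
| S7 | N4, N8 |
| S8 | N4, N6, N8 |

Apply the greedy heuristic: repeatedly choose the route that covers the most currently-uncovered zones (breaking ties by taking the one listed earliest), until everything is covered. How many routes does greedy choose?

4

Greedy: pick S2 (covers 5 new) → pick S5 (covers 3 new) → pick S1 (covers 1 new) → pick S4 (covers 1 new). Total picks: 4.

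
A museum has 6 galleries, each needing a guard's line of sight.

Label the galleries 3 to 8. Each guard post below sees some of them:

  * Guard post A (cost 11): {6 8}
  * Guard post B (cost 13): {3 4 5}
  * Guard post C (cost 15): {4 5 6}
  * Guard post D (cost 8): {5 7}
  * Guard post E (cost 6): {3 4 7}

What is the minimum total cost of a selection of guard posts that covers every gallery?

A, D, E together cover every gallery (A ∪ D ∪ E = {3, 4, 5, 6, 7, 8}); total cost 11 + 8 + 6 = 25.
No covering selection has total cost below 25.

25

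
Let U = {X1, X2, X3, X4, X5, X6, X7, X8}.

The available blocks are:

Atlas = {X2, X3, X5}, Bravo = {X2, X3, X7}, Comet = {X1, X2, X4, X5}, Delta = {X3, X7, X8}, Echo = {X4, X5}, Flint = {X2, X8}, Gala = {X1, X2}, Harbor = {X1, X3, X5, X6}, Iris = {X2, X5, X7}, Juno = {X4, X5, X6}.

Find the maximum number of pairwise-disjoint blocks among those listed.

Delta, Echo, Gala are pairwise disjoint (Delta={X3,X7,X8}; Echo={X4,X5}; Gala={X1,X2}).
Every remaining block overlaps one of these, and no 4 of the listed blocks are pairwise disjoint, so 3 is the maximum.

3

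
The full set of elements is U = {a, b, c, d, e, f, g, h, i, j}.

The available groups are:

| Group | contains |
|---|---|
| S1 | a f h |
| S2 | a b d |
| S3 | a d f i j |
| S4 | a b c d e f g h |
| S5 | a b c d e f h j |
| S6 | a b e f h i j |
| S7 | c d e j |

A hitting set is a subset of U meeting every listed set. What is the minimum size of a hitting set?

2

The 2 elements {a, j} hit every group.
The groups S1, S7 are pairwise disjoint, so any hitting set needs a separate element for each — at least 2. Hence 2 is optimal.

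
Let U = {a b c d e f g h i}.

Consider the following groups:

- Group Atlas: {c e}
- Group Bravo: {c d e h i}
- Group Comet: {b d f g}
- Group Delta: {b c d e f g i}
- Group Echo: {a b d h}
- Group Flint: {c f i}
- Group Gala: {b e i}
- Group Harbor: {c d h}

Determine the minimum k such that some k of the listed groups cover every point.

2

Take {Delta, Echo}. Their union is {a, b, c, d, e, f, g, h, i}, which is all 9 points.
No single group has all 9 points (the largest, Delta, has 7), so 2 is optimal.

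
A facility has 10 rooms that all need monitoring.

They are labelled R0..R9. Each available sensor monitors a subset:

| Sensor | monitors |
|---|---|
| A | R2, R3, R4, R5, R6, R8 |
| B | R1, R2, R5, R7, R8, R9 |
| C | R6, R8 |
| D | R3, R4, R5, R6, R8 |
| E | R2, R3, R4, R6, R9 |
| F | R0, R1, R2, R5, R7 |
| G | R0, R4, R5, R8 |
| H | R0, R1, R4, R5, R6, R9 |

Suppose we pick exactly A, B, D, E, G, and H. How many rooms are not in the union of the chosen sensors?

Union of A, B, D, E, G, H = {R0, R1, R2, R3, R4, R5, R6, R7, R8, R9} — that's every room, so 0 are uncovered.

0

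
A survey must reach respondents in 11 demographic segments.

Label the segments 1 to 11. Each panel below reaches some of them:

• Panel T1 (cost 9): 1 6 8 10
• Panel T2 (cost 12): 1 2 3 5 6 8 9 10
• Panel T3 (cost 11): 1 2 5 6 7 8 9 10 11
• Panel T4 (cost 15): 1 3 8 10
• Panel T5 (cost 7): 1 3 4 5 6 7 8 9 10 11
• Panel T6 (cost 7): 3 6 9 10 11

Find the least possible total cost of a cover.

T3, T5 together cover every segment (T3 ∪ T5 = {1, 2, 3, 4, 5, 6, 7, 8, 9, 10, 11}); total cost 11 + 7 = 18.
No covering selection has total cost below 18.

18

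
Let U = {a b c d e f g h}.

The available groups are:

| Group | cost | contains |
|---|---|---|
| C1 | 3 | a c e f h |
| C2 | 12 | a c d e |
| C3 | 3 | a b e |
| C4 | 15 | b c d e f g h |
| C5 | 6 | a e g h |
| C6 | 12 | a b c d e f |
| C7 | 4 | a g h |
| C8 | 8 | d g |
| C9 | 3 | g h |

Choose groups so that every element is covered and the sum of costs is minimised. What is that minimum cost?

C1, C3, C8 together cover every element (C1 ∪ C3 ∪ C8 = {a, b, c, d, e, f, g, h}); total cost 3 + 3 + 8 = 14.
The greedy pick C1, C3, C9, C8 costs 17; no covering selection beats 14.

14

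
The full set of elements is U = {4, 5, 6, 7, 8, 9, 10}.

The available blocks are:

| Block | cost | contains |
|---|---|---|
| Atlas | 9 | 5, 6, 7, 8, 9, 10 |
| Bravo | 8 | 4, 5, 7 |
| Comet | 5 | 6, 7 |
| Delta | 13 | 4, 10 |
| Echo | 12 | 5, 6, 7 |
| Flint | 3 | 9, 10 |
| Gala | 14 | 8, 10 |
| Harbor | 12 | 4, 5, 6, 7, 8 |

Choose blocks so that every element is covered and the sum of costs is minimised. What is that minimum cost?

Flint, Harbor together cover every element (Flint ∪ Harbor = {4, 5, 6, 7, 8, 9, 10}); total cost 3 + 12 = 15.
The greedy pick Atlas, Bravo costs 17; no covering selection beats 15.

15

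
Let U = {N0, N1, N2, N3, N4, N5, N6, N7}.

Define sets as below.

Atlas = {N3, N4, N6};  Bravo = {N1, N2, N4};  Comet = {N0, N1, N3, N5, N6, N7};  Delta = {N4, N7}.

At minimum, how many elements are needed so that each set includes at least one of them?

H = {N4, N6} meets every set (each contains at least one member of H), and |H| = 2.
No single element lies in every set, so at least 2 are needed and 2 is optimal.

2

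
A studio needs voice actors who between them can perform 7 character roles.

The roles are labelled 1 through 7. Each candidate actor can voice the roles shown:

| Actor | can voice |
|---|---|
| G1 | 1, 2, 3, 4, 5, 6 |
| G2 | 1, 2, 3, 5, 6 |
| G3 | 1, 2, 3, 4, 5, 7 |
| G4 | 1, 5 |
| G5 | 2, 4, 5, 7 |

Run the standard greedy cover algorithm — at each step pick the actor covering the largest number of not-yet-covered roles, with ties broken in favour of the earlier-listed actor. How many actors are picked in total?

Greedy: pick G1 (covers 6 new) → pick G3 (covers 1 new). Total picks: 2.

2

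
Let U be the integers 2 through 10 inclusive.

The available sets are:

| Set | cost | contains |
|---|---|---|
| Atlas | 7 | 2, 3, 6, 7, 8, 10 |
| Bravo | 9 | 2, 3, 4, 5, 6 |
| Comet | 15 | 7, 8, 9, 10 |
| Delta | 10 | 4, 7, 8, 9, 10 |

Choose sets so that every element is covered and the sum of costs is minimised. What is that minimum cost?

Bravo, Delta together cover every element (Bravo ∪ Delta = {2, 3, 4, 5, 6, 7, 8, 9, 10}); total cost 9 + 10 = 19.
The greedy pick Atlas, Bravo, Delta costs 26; no covering selection beats 19.

19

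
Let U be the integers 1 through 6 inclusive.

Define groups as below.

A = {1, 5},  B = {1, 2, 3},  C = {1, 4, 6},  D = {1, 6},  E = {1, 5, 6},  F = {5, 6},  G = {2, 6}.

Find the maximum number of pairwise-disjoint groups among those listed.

B, F are pairwise disjoint (B={1,2,3}; F={5,6}).
Every remaining group overlaps one of these, and no 3 of the listed groups are pairwise disjoint, so 2 is the maximum.

2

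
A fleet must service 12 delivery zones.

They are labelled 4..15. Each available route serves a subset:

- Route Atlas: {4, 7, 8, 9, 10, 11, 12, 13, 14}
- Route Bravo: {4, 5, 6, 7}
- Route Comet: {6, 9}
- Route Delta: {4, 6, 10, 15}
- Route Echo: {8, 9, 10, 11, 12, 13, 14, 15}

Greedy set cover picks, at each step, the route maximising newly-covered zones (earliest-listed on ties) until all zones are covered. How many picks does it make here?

3

Greedy: pick Atlas (covers 9 new) → pick Bravo (covers 2 new) → pick Delta (covers 1 new). Total picks: 3.
(The true minimum cover uses only 2 routes, so greedy is not optimal here.)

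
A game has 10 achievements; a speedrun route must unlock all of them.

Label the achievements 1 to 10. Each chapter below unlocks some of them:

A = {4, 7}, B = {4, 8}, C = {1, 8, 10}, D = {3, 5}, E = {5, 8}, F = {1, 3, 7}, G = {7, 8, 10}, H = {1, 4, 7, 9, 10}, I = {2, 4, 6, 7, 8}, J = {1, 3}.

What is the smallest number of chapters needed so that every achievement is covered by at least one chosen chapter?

3

D and H and I together: D ∪ H ∪ I = {1, 2, 3, 4, 5, 6, 7, 8, 9, 10} — every achievement is covered.
Only I contains 2, so I is forced; the remaining 5 achievements need at least 2 more chapters (each remaining chapter adds at most 3) — so at least 3 chapters are needed, and 3 is optimal.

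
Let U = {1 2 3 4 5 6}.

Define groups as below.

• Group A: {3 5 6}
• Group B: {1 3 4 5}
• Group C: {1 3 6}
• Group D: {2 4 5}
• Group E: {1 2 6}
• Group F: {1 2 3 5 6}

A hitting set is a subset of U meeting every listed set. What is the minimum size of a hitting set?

2

H = {2, 3} meets every group (each contains at least one member of H), and |H| = 2.
The groups C, D are pairwise disjoint, so any hitting set needs a separate point for each — at least 2. Hence 2 is optimal.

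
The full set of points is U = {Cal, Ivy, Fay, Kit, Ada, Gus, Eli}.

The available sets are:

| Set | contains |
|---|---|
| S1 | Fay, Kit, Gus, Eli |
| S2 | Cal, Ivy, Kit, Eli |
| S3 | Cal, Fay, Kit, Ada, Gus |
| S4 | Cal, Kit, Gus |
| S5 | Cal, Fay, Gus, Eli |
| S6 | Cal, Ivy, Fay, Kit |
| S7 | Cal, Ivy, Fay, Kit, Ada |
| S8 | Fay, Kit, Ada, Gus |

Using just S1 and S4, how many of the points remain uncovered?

Union of S1, S4 = {Cal, Fay, Kit, Gus, Eli}.
Not covered: Ivy, Ada — 2 points.

2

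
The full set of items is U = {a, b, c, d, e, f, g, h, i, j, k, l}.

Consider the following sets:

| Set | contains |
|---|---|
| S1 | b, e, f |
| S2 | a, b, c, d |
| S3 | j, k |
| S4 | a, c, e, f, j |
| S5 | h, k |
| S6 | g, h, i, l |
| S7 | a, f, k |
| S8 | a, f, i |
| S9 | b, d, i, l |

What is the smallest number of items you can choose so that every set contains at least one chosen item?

4

T = {c, f, k, l} meets every set (each contains at least one member of T), and |T| = 4.
No choice of 3 items meets every set, so 4 is the minimum.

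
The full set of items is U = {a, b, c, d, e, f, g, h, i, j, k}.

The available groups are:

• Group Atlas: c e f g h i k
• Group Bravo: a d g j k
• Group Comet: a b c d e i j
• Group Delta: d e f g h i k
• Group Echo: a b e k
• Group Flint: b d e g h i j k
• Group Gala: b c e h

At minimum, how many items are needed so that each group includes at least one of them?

T = {e, g} meets every group (each contains at least one member of T), and |T| = 2.
The groups Bravo, Gala are pairwise disjoint, so any hitting set needs a separate item for each — at least 2. Hence 2 is optimal.

2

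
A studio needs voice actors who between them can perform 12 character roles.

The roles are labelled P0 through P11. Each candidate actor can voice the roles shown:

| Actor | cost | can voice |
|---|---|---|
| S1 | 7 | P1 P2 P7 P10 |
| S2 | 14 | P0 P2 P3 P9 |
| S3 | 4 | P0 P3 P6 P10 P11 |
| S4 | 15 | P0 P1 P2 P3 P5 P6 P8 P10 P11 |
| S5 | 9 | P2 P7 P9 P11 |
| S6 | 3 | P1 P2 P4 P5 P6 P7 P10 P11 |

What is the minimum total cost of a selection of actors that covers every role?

S4, S5, S6 together cover every role (S4 ∪ S5 ∪ S6 = {P0, P1, P2, P3, P4, P5, P6, P7, P8, P9, P10, P11}); total cost 15 + 9 + 3 = 27.
The greedy pick S6, S3, S5, S4 costs 31; no covering selection beats 27.

27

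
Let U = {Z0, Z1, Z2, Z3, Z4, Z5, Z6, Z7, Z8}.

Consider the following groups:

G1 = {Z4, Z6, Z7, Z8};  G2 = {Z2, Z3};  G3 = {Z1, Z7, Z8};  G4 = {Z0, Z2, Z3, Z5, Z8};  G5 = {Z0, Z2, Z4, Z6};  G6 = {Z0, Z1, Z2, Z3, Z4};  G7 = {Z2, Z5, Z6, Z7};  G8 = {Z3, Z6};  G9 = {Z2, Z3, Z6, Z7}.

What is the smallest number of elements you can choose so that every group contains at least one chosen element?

3

Take H = {Z1, Z3, Z6}. Each listed group contains at least one of these, so H is a hitting set of size 3.
No choice of 2 elements meets every group, so 3 is the minimum.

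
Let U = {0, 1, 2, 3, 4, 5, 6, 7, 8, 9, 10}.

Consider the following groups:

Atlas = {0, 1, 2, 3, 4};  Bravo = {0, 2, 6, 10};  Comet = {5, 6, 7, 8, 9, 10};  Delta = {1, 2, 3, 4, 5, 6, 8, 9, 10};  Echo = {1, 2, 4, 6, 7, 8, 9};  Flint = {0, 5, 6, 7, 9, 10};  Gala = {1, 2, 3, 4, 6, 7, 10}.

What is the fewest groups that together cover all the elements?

2

Take {Atlas, Comet}. Their union is {0, 1, 2, 3, 4, 5, 6, 7, 8, 9, 10}, which is all 11 elements.
No single group has all 11 elements (the largest, Delta, has 9), so 2 is optimal.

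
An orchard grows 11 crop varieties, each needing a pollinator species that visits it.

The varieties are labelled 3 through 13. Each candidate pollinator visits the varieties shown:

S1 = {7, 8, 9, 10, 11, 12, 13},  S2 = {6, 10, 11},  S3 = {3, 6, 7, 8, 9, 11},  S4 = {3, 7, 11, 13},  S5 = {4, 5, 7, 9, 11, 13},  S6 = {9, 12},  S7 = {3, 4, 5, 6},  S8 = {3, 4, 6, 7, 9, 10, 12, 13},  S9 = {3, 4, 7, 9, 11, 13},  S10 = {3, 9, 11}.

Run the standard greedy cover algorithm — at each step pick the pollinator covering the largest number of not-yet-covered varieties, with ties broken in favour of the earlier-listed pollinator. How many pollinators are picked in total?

Greedy: pick S8 (covers 8 new) → pick S1 (covers 2 new) → pick S5 (covers 1 new). Total picks: 3.
(The true minimum cover uses only 2 pollinators, so greedy is not optimal here.)

3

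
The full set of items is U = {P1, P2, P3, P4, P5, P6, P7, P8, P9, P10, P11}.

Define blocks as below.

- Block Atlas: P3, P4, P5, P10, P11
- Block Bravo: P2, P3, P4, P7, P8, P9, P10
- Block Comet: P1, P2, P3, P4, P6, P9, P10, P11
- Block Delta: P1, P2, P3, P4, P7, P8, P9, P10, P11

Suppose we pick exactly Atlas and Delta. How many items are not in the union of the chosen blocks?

Union of Atlas, Delta = {P1, P2, P3, P4, P5, P7, P8, P9, P10, P11}.
Not covered: P6 — 1 item.

1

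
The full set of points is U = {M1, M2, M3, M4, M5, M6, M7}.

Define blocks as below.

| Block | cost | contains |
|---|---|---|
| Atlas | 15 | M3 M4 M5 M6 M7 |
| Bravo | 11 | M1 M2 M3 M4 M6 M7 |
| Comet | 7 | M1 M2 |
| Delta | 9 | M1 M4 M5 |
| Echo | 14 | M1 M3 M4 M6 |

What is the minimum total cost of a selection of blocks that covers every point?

20

Bravo, Delta together cover every point (Bravo ∪ Delta = {M1, M2, M3, M4, M5, M6, M7}); total cost 11 + 9 = 20.
No covering selection has total cost below 20.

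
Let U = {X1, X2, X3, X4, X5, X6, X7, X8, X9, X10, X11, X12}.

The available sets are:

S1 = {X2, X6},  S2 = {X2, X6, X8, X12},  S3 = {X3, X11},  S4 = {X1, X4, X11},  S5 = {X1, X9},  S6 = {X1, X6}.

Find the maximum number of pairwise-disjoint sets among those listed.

3

S2, S3, S5 are pairwise disjoint (S2={X2,X6,X8,X12}; S3={X3,X11}; S5={X1,X9}).
Every remaining set overlaps one of these, and no 4 of the listed sets are pairwise disjoint, so 3 is the maximum.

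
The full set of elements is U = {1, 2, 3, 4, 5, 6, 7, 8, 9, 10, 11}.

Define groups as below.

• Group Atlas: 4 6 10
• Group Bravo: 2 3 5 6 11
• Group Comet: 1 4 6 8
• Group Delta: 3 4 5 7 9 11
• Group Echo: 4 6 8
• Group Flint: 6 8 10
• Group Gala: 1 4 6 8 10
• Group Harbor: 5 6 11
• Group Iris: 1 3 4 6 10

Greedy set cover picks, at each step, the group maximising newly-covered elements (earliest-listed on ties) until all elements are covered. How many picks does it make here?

Greedy: pick Delta (covers 6 new) → pick Gala (covers 4 new) → pick Bravo (covers 1 new). Total picks: 3.

3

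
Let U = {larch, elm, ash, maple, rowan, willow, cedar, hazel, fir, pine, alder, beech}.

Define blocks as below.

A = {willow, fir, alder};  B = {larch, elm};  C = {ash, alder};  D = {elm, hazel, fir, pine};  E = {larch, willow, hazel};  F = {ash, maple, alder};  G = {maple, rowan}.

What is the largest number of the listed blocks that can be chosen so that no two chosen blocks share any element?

C, E, G are pairwise disjoint (C={ash,alder}; E={larch,willow,hazel}; G={maple,rowan}).
Every remaining block overlaps one of these, and no 4 of the listed blocks are pairwise disjoint, so 3 is the maximum.

3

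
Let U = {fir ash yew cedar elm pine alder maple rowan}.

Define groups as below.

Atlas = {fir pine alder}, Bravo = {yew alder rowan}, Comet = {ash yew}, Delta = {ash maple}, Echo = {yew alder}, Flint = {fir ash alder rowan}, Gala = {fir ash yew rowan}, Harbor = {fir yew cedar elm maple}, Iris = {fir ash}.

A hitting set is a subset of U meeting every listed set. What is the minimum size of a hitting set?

Take H = {fir, ash, yew}. Each listed group contains at least one of these, so H is a hitting set of size 3.
No choice of 2 points meets every group, so 3 is the minimum.

3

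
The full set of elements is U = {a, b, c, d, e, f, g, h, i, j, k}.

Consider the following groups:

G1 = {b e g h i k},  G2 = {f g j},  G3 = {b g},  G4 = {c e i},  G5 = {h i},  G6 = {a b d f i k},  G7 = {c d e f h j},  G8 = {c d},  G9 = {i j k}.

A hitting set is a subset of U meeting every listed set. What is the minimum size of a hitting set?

The 3 elements {d, g, i} hit every group.
The groups G2, G5, G8 are pairwise disjoint, so any hitting set needs a separate element for each — at least 3. Hence 3 is optimal.

3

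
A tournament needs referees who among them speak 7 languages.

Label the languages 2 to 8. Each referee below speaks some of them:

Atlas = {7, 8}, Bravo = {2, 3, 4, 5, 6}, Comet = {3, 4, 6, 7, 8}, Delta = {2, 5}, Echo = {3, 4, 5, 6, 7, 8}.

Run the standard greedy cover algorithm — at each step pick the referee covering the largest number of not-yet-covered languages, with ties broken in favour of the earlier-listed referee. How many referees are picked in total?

Greedy: pick Echo (covers 6 new) → pick Bravo (covers 1 new). Total picks: 2.

2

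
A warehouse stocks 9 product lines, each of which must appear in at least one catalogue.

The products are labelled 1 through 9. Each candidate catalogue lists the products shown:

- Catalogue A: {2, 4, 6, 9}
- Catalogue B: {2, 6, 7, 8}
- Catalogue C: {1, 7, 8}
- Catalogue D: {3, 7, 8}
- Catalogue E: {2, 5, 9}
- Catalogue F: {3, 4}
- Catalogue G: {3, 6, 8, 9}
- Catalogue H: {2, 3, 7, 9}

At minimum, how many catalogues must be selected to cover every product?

4

Take {A, C, E, F}. Their union is {1, 2, 3, 4, 5, 6, 7, 8, 9}, which is all 9 products.
No 3 of the 8 catalogues cover everything (all 56 combinations miss at least one product), so 4 is optimal.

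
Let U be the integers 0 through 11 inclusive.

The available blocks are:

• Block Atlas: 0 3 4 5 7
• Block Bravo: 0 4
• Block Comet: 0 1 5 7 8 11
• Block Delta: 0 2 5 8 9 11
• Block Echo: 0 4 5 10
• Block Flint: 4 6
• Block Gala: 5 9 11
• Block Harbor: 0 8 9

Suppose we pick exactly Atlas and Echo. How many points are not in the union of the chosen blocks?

6

Union of Atlas, Echo = {0, 3, 4, 5, 7, 10}.
Not covered: 1, 2, 6, 8, 9, 11 — 6 points.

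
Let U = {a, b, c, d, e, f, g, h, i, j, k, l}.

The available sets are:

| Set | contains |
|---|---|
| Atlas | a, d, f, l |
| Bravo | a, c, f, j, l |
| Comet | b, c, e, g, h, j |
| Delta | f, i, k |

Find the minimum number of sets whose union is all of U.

3

Take {Atlas, Comet, Delta}. Their union is {a, b, c, d, e, f, g, h, i, j, k, l}, which is all 12 points.
Only Comet contains b, so Comet is forced; the remaining 6 points need at least 2 more sets (each remaining set adds at most 4) — so at least 3 sets are needed, and 3 is optimal.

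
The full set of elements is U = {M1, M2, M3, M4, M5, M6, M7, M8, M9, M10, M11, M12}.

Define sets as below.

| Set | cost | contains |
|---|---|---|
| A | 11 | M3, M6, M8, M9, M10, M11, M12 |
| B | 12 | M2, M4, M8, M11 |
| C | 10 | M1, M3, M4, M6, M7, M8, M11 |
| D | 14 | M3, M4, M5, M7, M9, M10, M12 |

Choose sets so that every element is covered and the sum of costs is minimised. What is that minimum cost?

B, C, D together cover every element (B ∪ C ∪ D = {M1, M2, M3, M4, M5, M6, M7, M8, M9, M10, M11, M12}); total cost 12 + 10 + 14 = 36.
No covering selection has total cost below 36.

36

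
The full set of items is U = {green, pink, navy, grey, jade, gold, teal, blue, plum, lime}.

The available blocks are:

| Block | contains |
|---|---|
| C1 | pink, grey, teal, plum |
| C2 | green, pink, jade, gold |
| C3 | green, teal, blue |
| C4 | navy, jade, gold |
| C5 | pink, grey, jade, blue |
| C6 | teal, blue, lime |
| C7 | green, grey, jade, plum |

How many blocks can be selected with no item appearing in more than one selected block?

2

C2, C6 are pairwise disjoint (C2={green,pink,jade,gold}; C6={teal,blue,lime}).
Every remaining block overlaps one of these, and no 3 of the listed blocks are pairwise disjoint, so 2 is the maximum.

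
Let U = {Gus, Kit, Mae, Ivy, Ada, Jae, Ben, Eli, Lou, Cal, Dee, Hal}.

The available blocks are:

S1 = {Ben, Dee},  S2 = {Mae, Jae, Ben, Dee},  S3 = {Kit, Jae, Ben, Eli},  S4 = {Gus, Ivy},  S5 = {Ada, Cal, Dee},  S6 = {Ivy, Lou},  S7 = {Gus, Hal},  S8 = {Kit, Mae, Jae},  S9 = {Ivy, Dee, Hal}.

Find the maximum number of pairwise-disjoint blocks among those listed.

S5, S6, S7, S8 are pairwise disjoint (S5={Ada,Cal,Dee}; S6={Ivy,Lou}; S7={Gus,Hal}; S8={Kit,Mae,Jae}).
Every remaining block overlaps one of these, and no 5 of the listed blocks are pairwise disjoint, so 4 is the maximum.

4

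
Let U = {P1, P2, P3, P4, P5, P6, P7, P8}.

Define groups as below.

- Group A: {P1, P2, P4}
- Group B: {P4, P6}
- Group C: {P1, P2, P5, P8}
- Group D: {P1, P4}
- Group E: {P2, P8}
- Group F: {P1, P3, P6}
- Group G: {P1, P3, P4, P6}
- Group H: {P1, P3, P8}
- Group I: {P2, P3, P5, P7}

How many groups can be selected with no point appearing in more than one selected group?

B, H are pairwise disjoint (B={P4,P6}; H={P1,P3,P8}).
Every remaining group overlaps one of these, and no 3 of the listed groups are pairwise disjoint, so 2 is the maximum.

2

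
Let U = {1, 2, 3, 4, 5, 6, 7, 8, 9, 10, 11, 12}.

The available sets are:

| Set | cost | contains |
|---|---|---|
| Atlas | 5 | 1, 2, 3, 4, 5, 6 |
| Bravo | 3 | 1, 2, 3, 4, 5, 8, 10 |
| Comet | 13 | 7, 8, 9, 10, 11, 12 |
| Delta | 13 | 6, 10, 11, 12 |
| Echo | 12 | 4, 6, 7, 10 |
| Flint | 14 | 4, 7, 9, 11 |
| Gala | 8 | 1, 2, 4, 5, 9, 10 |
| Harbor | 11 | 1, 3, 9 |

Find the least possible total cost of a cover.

18

Atlas, Comet together cover every item (Atlas ∪ Comet = {1, 2, 3, 4, 5, 6, 7, 8, 9, 10, 11, 12}); total cost 5 + 13 = 18.
The greedy pick Bravo, Comet, Atlas costs 21; no covering selection beats 18.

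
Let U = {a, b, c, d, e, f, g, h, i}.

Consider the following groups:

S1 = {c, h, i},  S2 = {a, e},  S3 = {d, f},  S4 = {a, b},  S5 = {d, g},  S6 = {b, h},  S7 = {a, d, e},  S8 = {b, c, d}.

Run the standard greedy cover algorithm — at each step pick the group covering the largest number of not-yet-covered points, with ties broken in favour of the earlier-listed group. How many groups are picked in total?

Greedy: pick S1 (covers 3 new) → pick S7 (covers 3 new) → pick S3 (covers 1 new) → pick S4 (covers 1 new) → pick S5 (covers 1 new). Total picks: 5.

5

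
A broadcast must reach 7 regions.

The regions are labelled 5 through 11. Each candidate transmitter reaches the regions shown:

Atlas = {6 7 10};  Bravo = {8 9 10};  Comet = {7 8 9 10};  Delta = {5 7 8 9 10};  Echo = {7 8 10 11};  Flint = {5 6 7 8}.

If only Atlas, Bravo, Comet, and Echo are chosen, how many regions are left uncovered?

Union of Atlas, Bravo, Comet, Echo = {6, 7, 8, 9, 10, 11}.
Not covered: 5 — 1 region.

1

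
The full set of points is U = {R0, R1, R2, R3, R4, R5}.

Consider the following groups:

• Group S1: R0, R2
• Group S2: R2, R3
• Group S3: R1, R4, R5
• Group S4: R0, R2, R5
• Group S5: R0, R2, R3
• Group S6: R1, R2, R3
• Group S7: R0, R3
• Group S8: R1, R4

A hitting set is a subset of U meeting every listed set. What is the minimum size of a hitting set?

3

Take H = {R0, R1, R2}. Each listed group contains at least one of these, so H is a hitting set of size 3.
No choice of 2 points meets every group, so 3 is the minimum.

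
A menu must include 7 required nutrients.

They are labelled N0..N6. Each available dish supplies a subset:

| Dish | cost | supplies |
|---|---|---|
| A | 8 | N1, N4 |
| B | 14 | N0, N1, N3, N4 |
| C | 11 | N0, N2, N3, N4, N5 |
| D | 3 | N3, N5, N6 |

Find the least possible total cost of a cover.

22

A, C, D together cover every nutrient (A ∪ C ∪ D = {N0, N1, N2, N3, N4, N5, N6}); total cost 8 + 11 + 3 = 22.
No covering selection has total cost below 22.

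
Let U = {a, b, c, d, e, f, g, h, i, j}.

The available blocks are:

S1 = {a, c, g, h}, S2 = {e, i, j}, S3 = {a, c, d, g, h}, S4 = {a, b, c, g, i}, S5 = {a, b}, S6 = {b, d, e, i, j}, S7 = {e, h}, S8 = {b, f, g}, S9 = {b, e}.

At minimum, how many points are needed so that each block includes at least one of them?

T = {b, e, h} meets every block (each contains at least one member of T), and |T| = 3.
No choice of 2 points meets every block, so 3 is the minimum.

3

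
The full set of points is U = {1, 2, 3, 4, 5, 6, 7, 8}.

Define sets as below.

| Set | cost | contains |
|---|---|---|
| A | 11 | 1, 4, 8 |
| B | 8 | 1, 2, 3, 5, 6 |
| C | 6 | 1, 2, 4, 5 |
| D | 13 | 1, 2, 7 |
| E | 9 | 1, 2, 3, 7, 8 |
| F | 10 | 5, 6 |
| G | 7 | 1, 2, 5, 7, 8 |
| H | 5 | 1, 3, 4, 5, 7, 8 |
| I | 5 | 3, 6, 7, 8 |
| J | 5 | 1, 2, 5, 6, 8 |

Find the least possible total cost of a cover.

10

H, J together cover every point (H ∪ J = {1, 2, 3, 4, 5, 6, 7, 8}); total cost 5 + 5 = 10.
No covering selection has total cost below 10.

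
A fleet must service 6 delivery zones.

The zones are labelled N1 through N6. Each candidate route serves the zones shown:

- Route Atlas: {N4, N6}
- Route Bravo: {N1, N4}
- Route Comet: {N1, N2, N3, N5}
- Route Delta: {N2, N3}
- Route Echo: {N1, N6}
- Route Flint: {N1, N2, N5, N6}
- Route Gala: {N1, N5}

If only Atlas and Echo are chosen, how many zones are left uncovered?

3

Union of Atlas, Echo = {N1, N4, N6}.
Not covered: N2, N3, N5 — 3 zones.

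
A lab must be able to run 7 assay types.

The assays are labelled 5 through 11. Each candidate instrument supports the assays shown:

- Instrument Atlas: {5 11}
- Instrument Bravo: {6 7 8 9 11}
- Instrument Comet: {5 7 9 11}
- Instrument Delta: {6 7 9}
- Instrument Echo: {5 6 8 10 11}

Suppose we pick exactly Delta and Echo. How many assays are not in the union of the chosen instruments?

0

Union of Delta, Echo = {5, 6, 7, 8, 9, 10, 11} — that's every assay, so 0 are uncovered.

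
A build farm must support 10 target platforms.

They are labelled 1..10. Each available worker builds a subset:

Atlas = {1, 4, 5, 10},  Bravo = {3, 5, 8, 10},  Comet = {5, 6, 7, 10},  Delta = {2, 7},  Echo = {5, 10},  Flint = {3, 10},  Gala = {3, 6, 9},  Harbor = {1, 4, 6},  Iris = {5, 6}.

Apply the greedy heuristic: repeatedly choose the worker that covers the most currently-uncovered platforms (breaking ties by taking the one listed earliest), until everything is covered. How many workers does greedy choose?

Greedy: pick Atlas (covers 4 new) → pick Gala (covers 3 new) → pick Delta (covers 2 new) → pick Bravo (covers 1 new). Total picks: 4.

4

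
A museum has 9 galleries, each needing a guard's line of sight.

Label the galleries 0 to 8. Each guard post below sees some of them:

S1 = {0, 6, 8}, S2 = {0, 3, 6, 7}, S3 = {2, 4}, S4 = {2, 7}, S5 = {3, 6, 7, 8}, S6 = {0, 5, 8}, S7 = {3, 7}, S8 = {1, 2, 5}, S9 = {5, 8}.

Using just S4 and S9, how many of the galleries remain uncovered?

5

Union of S4, S9 = {2, 5, 7, 8}.
Not covered: 0, 1, 3, 4, 6 — 5 galleries.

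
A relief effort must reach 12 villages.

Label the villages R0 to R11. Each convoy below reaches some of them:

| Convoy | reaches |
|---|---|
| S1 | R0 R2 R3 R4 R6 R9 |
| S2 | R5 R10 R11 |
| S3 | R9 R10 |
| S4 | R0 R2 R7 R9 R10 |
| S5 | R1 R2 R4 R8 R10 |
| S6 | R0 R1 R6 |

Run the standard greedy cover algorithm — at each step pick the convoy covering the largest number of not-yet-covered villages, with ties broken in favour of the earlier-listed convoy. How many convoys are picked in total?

4

Greedy: pick S1 (covers 6 new) → pick S2 (covers 3 new) → pick S5 (covers 2 new) → pick S4 (covers 1 new). Total picks: 4.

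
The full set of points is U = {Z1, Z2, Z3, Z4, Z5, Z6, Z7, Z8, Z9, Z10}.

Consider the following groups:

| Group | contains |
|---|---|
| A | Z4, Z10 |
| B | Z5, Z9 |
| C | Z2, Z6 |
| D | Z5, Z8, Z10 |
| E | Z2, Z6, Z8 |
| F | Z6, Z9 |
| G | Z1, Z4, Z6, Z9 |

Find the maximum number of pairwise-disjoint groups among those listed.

3

A, B, E are pairwise disjoint (A={Z4,Z10}; B={Z5,Z9}; E={Z2,Z6,Z8}).
Every remaining group overlaps one of these, and no 4 of the listed groups are pairwise disjoint, so 3 is the maximum.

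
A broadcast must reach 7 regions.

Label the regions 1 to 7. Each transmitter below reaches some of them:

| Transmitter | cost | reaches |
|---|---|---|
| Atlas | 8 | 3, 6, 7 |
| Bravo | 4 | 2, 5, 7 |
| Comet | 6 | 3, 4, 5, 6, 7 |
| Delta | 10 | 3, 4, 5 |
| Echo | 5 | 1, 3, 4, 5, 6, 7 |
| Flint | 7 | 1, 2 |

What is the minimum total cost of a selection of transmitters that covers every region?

Bravo, Echo together cover every region (Bravo ∪ Echo = {1, 2, 3, 4, 5, 6, 7}); total cost 4 + 5 = 9.
No covering selection has total cost below 9.

9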